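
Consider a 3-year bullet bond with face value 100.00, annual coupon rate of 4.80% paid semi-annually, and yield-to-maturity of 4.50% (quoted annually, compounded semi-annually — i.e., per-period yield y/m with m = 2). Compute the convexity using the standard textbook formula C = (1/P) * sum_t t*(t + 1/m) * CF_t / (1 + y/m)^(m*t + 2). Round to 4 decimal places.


Coupon per period c = face * coupon_rate / m = 2.400000
Periods per year m = 2; per-period yield y/m = 0.022500
Number of cashflows N = 6
Cashflows (t years, CF_t, discount factor 1/(1+y/m)^(m*t), PV):
  t = 0.5000: CF_t = 2.400000, DF = 0.977995, PV = 2.347188
  t = 1.0000: CF_t = 2.400000, DF = 0.956474, PV = 2.295539
  t = 1.5000: CF_t = 2.400000, DF = 0.935427, PV = 2.245026
  t = 2.0000: CF_t = 2.400000, DF = 0.914843, PV = 2.195624
  t = 2.5000: CF_t = 2.400000, DF = 0.894712, PV = 2.147310
  t = 3.0000: CF_t = 102.400000, DF = 0.875024, PV = 89.602485
Price P = sum_t PV_t = 100.833172
Convexity numerator sum_t t*(t + 1/m) * CF_t / (1+y/m)^(m*t + 2):
  t = 0.5000: term = 1.122513
  t = 1.0000: term = 3.293436
  t = 1.5000: term = 6.441929
  t = 2.0000: term = 10.500291
  t = 2.5000: term = 15.403850
  t = 3.0000: term = 899.876110
Convexity = (1/P) * sum = 936.638129 / 100.833172 = 9.288988

Answer: Convexity = 9.2890


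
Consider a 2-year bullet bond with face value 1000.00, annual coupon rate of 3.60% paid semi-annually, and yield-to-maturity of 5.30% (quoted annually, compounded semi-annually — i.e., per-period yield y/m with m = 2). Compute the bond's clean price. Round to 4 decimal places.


Coupon per period c = face * coupon_rate / m = 18.000000
Periods per year m = 2; per-period yield y/m = 0.026500
Number of cashflows N = 4
Cashflows (t years, CF_t, discount factor 1/(1+y/m)^(m*t), PV):
  t = 0.5000: CF_t = 18.000000, DF = 0.974184, PV = 17.535314
  t = 1.0000: CF_t = 18.000000, DF = 0.949035, PV = 17.082625
  t = 1.5000: CF_t = 18.000000, DF = 0.924535, PV = 16.641622
  t = 2.0000: CF_t = 1018.000000, DF = 0.900667, PV = 916.878868
Price P = sum_t PV_t = 968.138428

Answer: Price = 968.1384


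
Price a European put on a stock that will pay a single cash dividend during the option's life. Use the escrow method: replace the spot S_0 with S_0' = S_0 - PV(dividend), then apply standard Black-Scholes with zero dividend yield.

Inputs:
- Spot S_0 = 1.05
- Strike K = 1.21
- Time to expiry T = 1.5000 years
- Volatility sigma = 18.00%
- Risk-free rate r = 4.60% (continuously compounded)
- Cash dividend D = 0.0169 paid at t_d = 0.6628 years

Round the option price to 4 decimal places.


PV(D) = D * exp(-r * t_d) = 0.0169 * 0.96997130 = 0.01639251
S_0' = S_0 - PV(D) = 1.0500 - 0.01639251 = 1.03360749
d1 = (ln(S_0'/K) + (r + sigma^2/2)*T) / (sigma*sqrt(T)) = -0.29151316
d2 = d1 - sigma*sqrt(T) = -0.51196723
exp(-rT) = 0.93332668
N(-d1) = 0.61467056; N(-d2) = 0.69566303
P = K * exp(-rT) * N(-d2) - S_0' * N(-d1) = 1.2100 * 0.93332668 * 0.69566303 - 1.03360749 * 0.61467056 = 0.1503

Answer: Price = 0.1503


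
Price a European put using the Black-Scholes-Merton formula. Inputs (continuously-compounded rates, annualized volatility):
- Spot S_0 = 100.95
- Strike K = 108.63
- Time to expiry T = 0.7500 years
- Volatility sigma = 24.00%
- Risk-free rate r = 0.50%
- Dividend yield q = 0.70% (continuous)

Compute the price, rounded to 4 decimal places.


d1 = (ln(S/K) + (r - q + 0.5*sigma^2) * T) / (sigma * sqrt(T)) = -0.25606575
d2 = d1 - sigma * sqrt(T) = -0.46391185
exp(-rT) = 0.99625702; exp(-qT) = 0.99476376
P = K * exp(-rT) * N(-d2) - S_0 * exp(-qT) * N(-d1)
N(-d1) = 0.60104997; N(-d2) = 0.67864455
P = 108.6300 * 0.99625702 * 0.67864455 - 100.9500 * 0.99476376 * 0.60104997 = 13.0869

Answer: Price = 13.0869


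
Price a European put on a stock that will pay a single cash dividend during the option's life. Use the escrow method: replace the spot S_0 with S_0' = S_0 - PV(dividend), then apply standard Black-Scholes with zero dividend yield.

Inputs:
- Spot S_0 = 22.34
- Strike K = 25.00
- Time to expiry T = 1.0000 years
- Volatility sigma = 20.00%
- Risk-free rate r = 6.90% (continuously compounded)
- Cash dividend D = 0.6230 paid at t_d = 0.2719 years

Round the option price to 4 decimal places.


PV(D) = D * exp(-r * t_d) = 0.6230 * 0.98141379 = 0.61142079
S_0' = S_0 - PV(D) = 22.3400 - 0.61142079 = 21.72857921
d1 = (ln(S_0'/K) + (r + sigma^2/2)*T) / (sigma*sqrt(T)) = -0.25623708
d2 = d1 - sigma*sqrt(T) = -0.45623708
exp(-rT) = 0.93332668
N(-d1) = 0.60111611; N(-d2) = 0.67589025
P = K * exp(-rT) * N(-d2) - S_0' * N(-d1) = 25.0000 * 0.93332668 * 0.67589025 - 21.72857921 * 0.60111611 = 2.7093

Answer: Price = 2.7093


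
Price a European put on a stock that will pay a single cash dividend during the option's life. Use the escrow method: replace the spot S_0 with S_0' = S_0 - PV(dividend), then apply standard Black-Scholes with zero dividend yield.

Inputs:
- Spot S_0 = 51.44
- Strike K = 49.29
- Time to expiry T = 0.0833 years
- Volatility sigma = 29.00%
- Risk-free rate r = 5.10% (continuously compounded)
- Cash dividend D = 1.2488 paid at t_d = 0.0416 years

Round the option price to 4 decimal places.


Answer: Price = 1.1596

Derivation:
PV(D) = D * exp(-r * t_d) = 1.2488 * 0.99788065 = 1.24615335
S_0' = S_0 - PV(D) = 51.4400 - 1.24615335 = 50.19384665
d1 = (ln(S_0'/K) + (r + sigma^2/2)*T) / (sigma*sqrt(T)) = 0.30970828
d2 = d1 - sigma*sqrt(T) = 0.22600923
exp(-rT) = 0.99576071
N(-d1) = 0.37839140; N(-d2) = 0.41059712
P = K * exp(-rT) * N(-d2) - S_0' * N(-d1) = 49.2900 * 0.99576071 * 0.41059712 - 50.19384665 * 0.37839140 = 1.1596


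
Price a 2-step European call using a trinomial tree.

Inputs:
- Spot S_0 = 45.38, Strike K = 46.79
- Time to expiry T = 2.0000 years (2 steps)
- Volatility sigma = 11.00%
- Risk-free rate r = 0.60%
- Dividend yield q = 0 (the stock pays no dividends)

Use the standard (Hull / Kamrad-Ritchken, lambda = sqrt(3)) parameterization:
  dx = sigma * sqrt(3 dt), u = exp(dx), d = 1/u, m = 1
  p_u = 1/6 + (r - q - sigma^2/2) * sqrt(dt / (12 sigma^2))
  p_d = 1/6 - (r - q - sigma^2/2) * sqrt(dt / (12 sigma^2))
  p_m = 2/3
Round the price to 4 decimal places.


Answer: Price = V(0,0) = 2.3185

Derivation:
dt = T/N = 1.000000; dx = sigma*sqrt(3*dt) = 0.190526
u = exp(dx) = 1.209885; d = 1/u = 0.826525
p_u = 0.166535, p_m = 0.666667, p_d = 0.166798
Discount per step: exp(-r*dt) = 0.994018
Stock lattice S(k, j) with j the centered position index:
  k=0: S(0,+0) = 45.3800
  k=1: S(1,-1) = 37.5077; S(1,+0) = 45.3800; S(1,+1) = 54.9046
  k=2: S(2,-2) = 31.0010; S(2,-1) = 37.5077; S(2,+0) = 45.3800; S(2,+1) = 54.9046; S(2,+2) = 66.4283
Terminal payoffs V(N, j) = max(S_T - K, 0):
  V(2,-2) = 0.000000; V(2,-1) = 0.000000; V(2,+0) = 0.000000; V(2,+1) = 8.114596; V(2,+2) = 19.638266
Backward induction: V(k, j) = exp(-r*dt) * [p_u * V(k+1, j+1) + p_m * V(k+1, j) + p_d * V(k+1, j-1)]
  V(1,-1) = exp(-r*dt) * [p_u*0.000000 + p_m*0.000000 + p_d*0.000000] = 0.000000
  V(1,+0) = exp(-r*dt) * [p_u*8.114596 + p_m*0.000000 + p_d*0.000000] = 1.343284
  V(1,+1) = exp(-r*dt) * [p_u*19.638266 + p_m*8.114596 + p_d*0.000000] = 8.628273
  V(0,+0) = exp(-r*dt) * [p_u*8.628273 + p_m*1.343284 + p_d*0.000000] = 2.318483


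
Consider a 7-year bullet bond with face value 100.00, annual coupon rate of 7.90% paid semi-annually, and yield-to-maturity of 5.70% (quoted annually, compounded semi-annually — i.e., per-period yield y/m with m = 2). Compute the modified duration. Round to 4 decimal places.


Coupon per period c = face * coupon_rate / m = 3.950000
Periods per year m = 2; per-period yield y/m = 0.028500
Number of cashflows N = 14
Cashflows (t years, CF_t, discount factor 1/(1+y/m)^(m*t), PV):
  t = 0.5000: CF_t = 3.950000, DF = 0.972290, PV = 3.840544
  t = 1.0000: CF_t = 3.950000, DF = 0.945347, PV = 3.734122
  t = 1.5000: CF_t = 3.950000, DF = 0.919152, PV = 3.630649
  t = 2.0000: CF_t = 3.950000, DF = 0.893682, PV = 3.530042
  t = 2.5000: CF_t = 3.950000, DF = 0.868917, PV = 3.432224
  t = 3.0000: CF_t = 3.950000, DF = 0.844840, PV = 3.337116
  t = 3.5000: CF_t = 3.950000, DF = 0.821429, PV = 3.244644
  t = 4.0000: CF_t = 3.950000, DF = 0.798667, PV = 3.154734
  t = 4.5000: CF_t = 3.950000, DF = 0.776536, PV = 3.067315
  t = 5.0000: CF_t = 3.950000, DF = 0.755018, PV = 2.982319
  t = 5.5000: CF_t = 3.950000, DF = 0.734096, PV = 2.899678
  t = 6.0000: CF_t = 3.950000, DF = 0.713754, PV = 2.819328
  t = 6.5000: CF_t = 3.950000, DF = 0.693976, PV = 2.741203
  t = 7.0000: CF_t = 103.950000, DF = 0.674745, PV = 70.139772
Price P = sum_t PV_t = 112.553691
First compute Macaulay numerator sum_t t * PV_t:
  t * PV_t at t = 0.5000: 1.920272
  t * PV_t at t = 1.0000: 3.734122
  t * PV_t at t = 1.5000: 5.445973
  t * PV_t at t = 2.0000: 7.060085
  t * PV_t at t = 2.5000: 8.580560
  t * PV_t at t = 3.0000: 10.011348
  t * PV_t at t = 3.5000: 11.356253
  t * PV_t at t = 4.0000: 12.618935
  t * PV_t at t = 4.5000: 13.802919
  t * PV_t at t = 5.0000: 14.911596
  t * PV_t at t = 5.5000: 15.948231
  t * PV_t at t = 6.0000: 16.915966
  t * PV_t at t = 6.5000: 17.817822
  t * PV_t at t = 7.0000: 490.978403
Macaulay duration D = 631.102486 / 112.553691 = 5.607124
Modified duration = D / (1 + y/m) = 5.607124 / (1 + 0.028500) = 5.451749

Answer: Modified duration = 5.4517


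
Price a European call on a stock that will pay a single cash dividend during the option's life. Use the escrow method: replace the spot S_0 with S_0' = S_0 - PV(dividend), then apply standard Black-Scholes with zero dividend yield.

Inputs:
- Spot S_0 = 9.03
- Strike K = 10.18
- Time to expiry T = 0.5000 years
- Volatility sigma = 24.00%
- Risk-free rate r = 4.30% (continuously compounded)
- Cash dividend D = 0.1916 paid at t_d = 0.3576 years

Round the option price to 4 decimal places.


Answer: Price = 0.2255

Derivation:
PV(D) = D * exp(-r * t_d) = 0.1916 * 0.98474082 = 0.18867634
S_0' = S_0 - PV(D) = 9.0300 - 0.18867634 = 8.84132366
d1 = (ln(S_0'/K) + (r + sigma^2/2)*T) / (sigma*sqrt(T)) = -0.61923940
d2 = d1 - sigma*sqrt(T) = -0.78894502
exp(-rT) = 0.97872948
N(d1) = 0.26787933; N(d2) = 0.21507207
C = S_0' * N(d1) - K * exp(-rT) * N(d2) = 8.84132366 * 0.26787933 - 10.1800 * 0.97872948 * 0.21507207 = 0.2255


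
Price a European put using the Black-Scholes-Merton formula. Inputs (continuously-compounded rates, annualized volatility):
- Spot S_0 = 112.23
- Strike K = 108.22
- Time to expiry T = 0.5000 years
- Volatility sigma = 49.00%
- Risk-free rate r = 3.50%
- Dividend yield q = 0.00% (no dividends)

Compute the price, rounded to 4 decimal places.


d1 = (ln(S/K) + (r - q + 0.5*sigma^2) * T) / (sigma * sqrt(T)) = 0.32875889
d2 = d1 - sigma * sqrt(T) = -0.01772343
exp(-rT) = 0.98265224; exp(-qT) = 1.00000000
P = K * exp(-rT) * N(-d2) - S_0 * exp(-qT) * N(-d1)
N(-d1) = 0.37116897; N(-d2) = 0.50707026
P = 108.2200 * 0.98265224 * 0.50707026 - 112.2300 * 1.00000000 * 0.37116897 = 12.2669

Answer: Price = 12.2669


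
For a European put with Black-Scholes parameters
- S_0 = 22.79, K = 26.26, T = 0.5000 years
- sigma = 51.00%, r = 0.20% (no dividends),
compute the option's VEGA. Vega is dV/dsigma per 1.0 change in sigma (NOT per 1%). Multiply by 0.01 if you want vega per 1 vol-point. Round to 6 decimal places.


d1 = -0.2099137312; d2 = -0.5705381896
phi(d1) = 0.3902489460; exp(-qT) = 1.0000000000; exp(-rT) = 0.9990004998
Vega = S * exp(-qT) * phi(d1) * sqrt(T) = 22.7900 * 1.0000000000 * 0.3902489460 * 0.7071067812 = 6.288848

Answer: Vega = 6.288848


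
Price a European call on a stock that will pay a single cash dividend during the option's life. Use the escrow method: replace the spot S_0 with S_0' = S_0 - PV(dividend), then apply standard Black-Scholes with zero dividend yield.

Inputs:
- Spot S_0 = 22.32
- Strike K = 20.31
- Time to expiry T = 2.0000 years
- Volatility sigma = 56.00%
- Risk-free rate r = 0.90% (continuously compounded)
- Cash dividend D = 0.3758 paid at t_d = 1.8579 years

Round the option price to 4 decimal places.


PV(D) = D * exp(-r * t_d) = 0.3758 * 0.98341792 = 0.36956845
S_0' = S_0 - PV(D) = 22.3200 - 0.36956845 = 21.95043155
d1 = (ln(S_0'/K) + (r + sigma^2/2)*T) / (sigma*sqrt(T)) = 0.51678574
d2 = d1 - sigma*sqrt(T) = -0.27517386
exp(-rT) = 0.98216103
N(d1) = 0.69734713; N(d2) = 0.39159134
C = S_0' * N(d1) - K * exp(-rT) * N(d2) = 21.95043155 * 0.69734713 - 20.3100 * 0.98216103 * 0.39159134 = 7.4957

Answer: Price = 7.4957


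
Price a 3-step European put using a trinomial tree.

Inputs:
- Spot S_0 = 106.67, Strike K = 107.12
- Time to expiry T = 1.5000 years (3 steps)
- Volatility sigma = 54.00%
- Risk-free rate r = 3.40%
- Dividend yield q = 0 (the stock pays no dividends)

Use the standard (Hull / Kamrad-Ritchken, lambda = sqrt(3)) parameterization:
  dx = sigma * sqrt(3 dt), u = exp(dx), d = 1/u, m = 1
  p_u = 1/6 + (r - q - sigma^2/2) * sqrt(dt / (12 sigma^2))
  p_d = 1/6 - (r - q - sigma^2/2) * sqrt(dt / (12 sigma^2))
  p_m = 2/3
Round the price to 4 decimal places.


dt = T/N = 0.500000; dx = sigma*sqrt(3*dt) = 0.661362
u = exp(dx) = 1.937430; d = 1/u = 0.516148
p_u = 0.124405, p_m = 0.666667, p_d = 0.208928
Discount per step: exp(-r*dt) = 0.983144
Stock lattice S(k, j) with j the centered position index:
  k=0: S(0,+0) = 106.6700
  k=1: S(1,-1) = 55.0575; S(1,+0) = 106.6700; S(1,+1) = 206.6656
  k=2: S(2,-2) = 28.4178; S(2,-1) = 55.0575; S(2,+0) = 106.6700; S(2,+1) = 206.6656; S(2,+2) = 400.4001
  k=3: S(3,-3) = 14.6678; S(3,-2) = 28.4178; S(3,-1) = 55.0575; S(3,+0) = 106.6700; S(3,+1) = 206.6656; S(3,+2) = 400.4001; S(3,+3) = 775.7472
Terminal payoffs V(N, j) = max(K - S_T, 0):
  V(3,-3) = 92.452220; V(3,-2) = 78.702206; V(3,-1) = 52.062520; V(3,+0) = 0.450000; V(3,+1) = 0.000000; V(3,+2) = 0.000000; V(3,+3) = 0.000000
Backward induction: V(k, j) = exp(-r*dt) * [p_u * V(k+1, j+1) + p_m * V(k+1, j) + p_d * V(k+1, j-1)]
  V(2,-2) = exp(-r*dt) * [p_u*52.062520 + p_m*78.702206 + p_d*92.452220] = 76.941657
  V(2,-1) = exp(-r*dt) * [p_u*0.450000 + p_m*52.062520 + p_d*78.702206] = 50.344249
  V(2,+0) = exp(-r*dt) * [p_u*0.000000 + p_m*0.450000 + p_d*52.062520] = 10.988906
  V(2,+1) = exp(-r*dt) * [p_u*0.000000 + p_m*0.000000 + p_d*0.450000] = 0.092433
  V(2,+2) = exp(-r*dt) * [p_u*0.000000 + p_m*0.000000 + p_d*0.000000] = 0.000000
  V(1,-1) = exp(-r*dt) * [p_u*10.988906 + p_m*50.344249 + p_d*76.941657] = 50.145414
  V(1,+0) = exp(-r*dt) * [p_u*0.092433 + p_m*10.988906 + p_d*50.344249] = 17.554774
  V(1,+1) = exp(-r*dt) * [p_u*0.000000 + p_m*0.092433 + p_d*10.988906] = 2.317772
  V(0,+0) = exp(-r*dt) * [p_u*2.317772 + p_m*17.554774 + p_d*50.145414] = 22.089570

Answer: Price = V(0,0) = 22.0896


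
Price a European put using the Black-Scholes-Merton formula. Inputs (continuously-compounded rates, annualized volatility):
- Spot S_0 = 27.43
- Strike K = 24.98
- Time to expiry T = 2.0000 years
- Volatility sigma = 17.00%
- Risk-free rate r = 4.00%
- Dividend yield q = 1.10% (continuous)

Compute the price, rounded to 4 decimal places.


d1 = (ln(S/K) + (r - q + 0.5*sigma^2) * T) / (sigma * sqrt(T)) = 0.75062213
d2 = d1 - sigma * sqrt(T) = 0.51020583
exp(-rT) = 0.92311635; exp(-qT) = 0.97824024
P = K * exp(-rT) * N(-d2) - S_0 * exp(-qT) * N(-d1)
N(-d1) = 0.22644005; N(-d2) = 0.30495363
P = 24.9800 * 0.92311635 * 0.30495363 - 27.4300 * 0.97824024 * 0.22644005 = 0.9560

Answer: Price = 0.9560


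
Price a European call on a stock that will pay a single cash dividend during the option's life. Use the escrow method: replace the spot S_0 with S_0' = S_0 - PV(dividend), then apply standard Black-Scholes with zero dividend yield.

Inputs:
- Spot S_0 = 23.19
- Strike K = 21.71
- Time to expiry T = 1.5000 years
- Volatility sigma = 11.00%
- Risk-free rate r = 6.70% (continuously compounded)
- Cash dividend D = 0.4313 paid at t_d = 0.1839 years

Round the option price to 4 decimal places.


Answer: Price = 3.3258

Derivation:
PV(D) = D * exp(-r * t_d) = 0.4313 * 0.98775430 = 0.42601843
S_0' = S_0 - PV(D) = 23.1900 - 0.42601843 = 22.76398157
d1 = (ln(S_0'/K) + (r + sigma^2/2)*T) / (sigma*sqrt(T)) = 1.16522633
d2 = d1 - sigma*sqrt(T) = 1.03050440
exp(-rT) = 0.90438511
N(d1) = 0.87803631; N(d2) = 0.84861336
C = S_0' * N(d1) - K * exp(-rT) * N(d2) = 22.76398157 * 0.87803631 - 21.7100 * 0.90438511 * 0.84861336 = 3.3258


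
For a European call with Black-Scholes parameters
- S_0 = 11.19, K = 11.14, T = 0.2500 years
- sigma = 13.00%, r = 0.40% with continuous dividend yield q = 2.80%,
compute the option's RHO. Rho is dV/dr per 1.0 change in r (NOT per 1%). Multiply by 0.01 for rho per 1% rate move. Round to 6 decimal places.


Answer: Rho = 1.329082

Derivation:
d1 = 0.0090890435; d2 = -0.0559109565
phi(d1) = 0.3989258023; exp(-qT) = 0.9930244429; exp(-rT) = 0.9990004998
N(d2) = 0.4777063712
Rho = K*T*exp(-rT)*N(d2) = 11.1400 * 0.2500 * 0.9990004998 * 0.4777063712 = 1.329082


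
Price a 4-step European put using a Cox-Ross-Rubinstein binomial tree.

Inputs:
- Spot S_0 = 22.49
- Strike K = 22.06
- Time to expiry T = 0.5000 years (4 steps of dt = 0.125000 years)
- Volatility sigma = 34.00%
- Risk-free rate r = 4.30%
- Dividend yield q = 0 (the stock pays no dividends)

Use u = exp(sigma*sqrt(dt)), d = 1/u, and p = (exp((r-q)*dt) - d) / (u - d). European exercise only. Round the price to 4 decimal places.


Answer: Price = V(0,0) = 1.6336

Derivation:
dt = T/N = 0.125000
u = exp(sigma*sqrt(dt)) = 1.127732; d = 1/u = 0.886736
p = (exp((r-q)*dt) - d) / (u - d) = 0.492347
Discount per step: exp(-r*dt) = 0.994639
Stock lattice S(k, i) with i counting down-moves:
  k=0: S(0,0) = 22.4900
  k=1: S(1,0) = 25.3627; S(1,1) = 19.9427
  k=2: S(2,0) = 28.6023; S(2,1) = 22.4900; S(2,2) = 17.6839
  k=3: S(3,0) = 32.2557; S(3,1) = 25.3627; S(3,2) = 19.9427; S(3,3) = 15.6809
  k=4: S(4,0) = 36.3758; S(4,1) = 28.6023; S(4,2) = 22.4900; S(4,3) = 17.6839; S(4,4) = 13.9049
Terminal payoffs V(N, i) = max(K - S_T, 0):
  V(4,0) = 0.000000; V(4,1) = 0.000000; V(4,2) = 0.000000; V(4,3) = 4.376103; V(4,4) = 8.155144
Backward induction: V(k, i) = exp(-r*dt) * [p * V(k+1, i) + (1-p) * V(k+1, i+1)].
  V(3,0) = exp(-r*dt) * [p*0.000000 + (1-p)*0.000000] = 0.000000
  V(3,1) = exp(-r*dt) * [p*0.000000 + (1-p)*0.000000] = 0.000000
  V(3,2) = exp(-r*dt) * [p*0.000000 + (1-p)*4.376103] = 2.209631
  V(3,3) = exp(-r*dt) * [p*4.376103 + (1-p)*8.155144] = 6.260800
  V(2,0) = exp(-r*dt) * [p*0.000000 + (1-p)*0.000000] = 0.000000
  V(2,1) = exp(-r*dt) * [p*0.000000 + (1-p)*2.209631] = 1.115712
  V(2,2) = exp(-r*dt) * [p*2.209631 + (1-p)*6.260800] = 4.243348
  V(1,0) = exp(-r*dt) * [p*0.000000 + (1-p)*1.115712] = 0.563358
  V(1,1) = exp(-r*dt) * [p*1.115712 + (1-p)*4.243348] = 2.688972
  V(0,0) = exp(-r*dt) * [p*0.563358 + (1-p)*2.688972] = 1.633627


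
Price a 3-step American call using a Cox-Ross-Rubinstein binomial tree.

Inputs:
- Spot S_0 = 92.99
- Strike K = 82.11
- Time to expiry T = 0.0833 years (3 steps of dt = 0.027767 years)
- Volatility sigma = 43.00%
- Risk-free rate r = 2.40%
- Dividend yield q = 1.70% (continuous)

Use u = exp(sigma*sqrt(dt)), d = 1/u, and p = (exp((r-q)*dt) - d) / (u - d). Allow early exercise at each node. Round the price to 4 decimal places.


dt = T/N = 0.027767
u = exp(sigma*sqrt(dt)) = 1.074282; d = 1/u = 0.930854
p = (exp((r-q)*dt) - d) / (u - d) = 0.483450
Discount per step: exp(-r*dt) = 0.999334
Stock lattice S(k, i) with i counting down-moves:
  k=0: S(0,0) = 92.9900
  k=1: S(1,0) = 99.8975; S(1,1) = 86.5602
  k=2: S(2,0) = 107.3180; S(2,1) = 92.9900; S(2,2) = 80.5749
  k=3: S(3,0) = 115.2898; S(3,1) = 99.8975; S(3,2) = 86.5602; S(3,3) = 75.0035
Terminal payoffs V(N, i) = max(S_T - K, 0):
  V(3,0) = 33.179800; V(3,1) = 17.787463; V(3,2) = 4.450157; V(3,3) = 0.000000
Backward induction: V(k, i) = exp(-r*dt) * [p * V(k+1, i) + (1-p) * V(k+1, i+1)]; then take max(V_cont, immediate exercise) for American.
  V(2,0) = exp(-r*dt) * [p*33.179800 + (1-p)*17.787463] = 25.212079; exercise = 25.208025; V(2,0) = max -> 25.212079
  V(2,1) = exp(-r*dt) * [p*17.787463 + (1-p)*4.450157] = 10.890816; exercise = 10.880000; V(2,1) = max -> 10.890816
  V(2,2) = exp(-r*dt) * [p*4.450157 + (1-p)*0.000000] = 2.149995; exercise = 0.000000; V(2,2) = max -> 2.149995
  V(1,0) = exp(-r*dt) * [p*25.212079 + (1-p)*10.890816] = 17.802561; exercise = 17.787463; V(1,0) = max -> 17.802561
  V(1,1) = exp(-r*dt) * [p*10.890816 + (1-p)*2.149995] = 6.371496; exercise = 4.450157; V(1,1) = max -> 6.371496
  V(0,0) = exp(-r*dt) * [p*17.802561 + (1-p)*6.371496] = 11.889917; exercise = 10.880000; V(0,0) = max -> 11.889917

Answer: Price = V(0,0) = 11.8899


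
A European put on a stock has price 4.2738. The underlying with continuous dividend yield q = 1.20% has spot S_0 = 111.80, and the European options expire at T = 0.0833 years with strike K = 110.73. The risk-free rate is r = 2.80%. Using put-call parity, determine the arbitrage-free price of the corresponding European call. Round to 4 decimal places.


Answer: Call price = 5.4901

Derivation:
Put-call parity: C - P = S_0 * exp(-qT) - K * exp(-rT).
S_0 * exp(-qT) = 111.8000 * 0.99900090 = 111.68830056
K * exp(-rT) = 110.7300 * 0.99767032 = 110.47203430
C = P + S*exp(-qT) - K*exp(-rT)
C = 4.2738 + 111.68830056 - 110.47203430 = 5.4901


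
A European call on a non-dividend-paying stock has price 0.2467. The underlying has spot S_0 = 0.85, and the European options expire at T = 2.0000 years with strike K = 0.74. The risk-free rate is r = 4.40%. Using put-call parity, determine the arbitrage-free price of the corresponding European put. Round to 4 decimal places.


Answer: Put price = 0.0744

Derivation:
Put-call parity: C - P = S_0 * exp(-qT) - K * exp(-rT).
S_0 * exp(-qT) = 0.8500 * 1.00000000 = 0.85000000
K * exp(-rT) = 0.7400 * 0.91576088 = 0.67766305
P = C - S*exp(-qT) + K*exp(-rT)
P = 0.2467 - 0.85000000 + 0.67766305 = 0.0744


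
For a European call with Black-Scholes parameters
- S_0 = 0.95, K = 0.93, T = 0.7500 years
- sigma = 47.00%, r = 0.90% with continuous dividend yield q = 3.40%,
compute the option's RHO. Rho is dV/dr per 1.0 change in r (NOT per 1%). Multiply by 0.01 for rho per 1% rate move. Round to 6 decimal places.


Answer: Rho = 0.292222

Derivation:
d1 = 0.2097253068; d2 = -0.1973066330
phi(d1) = 0.3902643748; exp(-qT) = 0.9748223790; exp(-rT) = 0.9932727301
N(d2) = 0.4217937945
Rho = K*T*exp(-rT)*N(d2) = 0.9300 * 0.7500 * 0.9932727301 * 0.4217937945 = 0.292222


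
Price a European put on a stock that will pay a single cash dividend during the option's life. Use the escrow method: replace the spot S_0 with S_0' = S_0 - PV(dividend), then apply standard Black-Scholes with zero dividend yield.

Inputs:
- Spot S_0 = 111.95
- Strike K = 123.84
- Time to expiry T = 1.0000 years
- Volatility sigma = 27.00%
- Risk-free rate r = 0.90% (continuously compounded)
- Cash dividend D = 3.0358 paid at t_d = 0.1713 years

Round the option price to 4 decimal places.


PV(D) = D * exp(-r * t_d) = 3.0358 * 0.99845949 = 3.03112331
S_0' = S_0 - PV(D) = 111.9500 - 3.03112331 = 108.91887669
d1 = (ln(S_0'/K) + (r + sigma^2/2)*T) / (sigma*sqrt(T)) = -0.30717428
d2 = d1 - sigma*sqrt(T) = -0.57717428
exp(-rT) = 0.99104038
N(-d1) = 0.62064464; N(-d2) = 0.71808913
P = K * exp(-rT) * N(-d2) - S_0' * N(-d1) = 123.8400 * 0.99104038 * 0.71808913 - 108.91887669 * 0.62064464 = 20.5315

Answer: Price = 20.5315


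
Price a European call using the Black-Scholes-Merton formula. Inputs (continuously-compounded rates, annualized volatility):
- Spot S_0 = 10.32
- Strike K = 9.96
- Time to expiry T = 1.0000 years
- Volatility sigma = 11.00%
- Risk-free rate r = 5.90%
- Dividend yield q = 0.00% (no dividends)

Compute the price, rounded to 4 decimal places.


Answer: Price = 1.0477

Derivation:
d1 = (ln(S/K) + (r - q + 0.5*sigma^2) * T) / (sigma * sqrt(T)) = 0.91415171
d2 = d1 - sigma * sqrt(T) = 0.80415171
exp(-rT) = 0.94270677; exp(-qT) = 1.00000000
C = S_0 * exp(-qT) * N(d1) - K * exp(-rT) * N(d2)
N(d1) = 0.81968143; N(d2) = 0.78934532
C = 10.3200 * 1.00000000 * 0.81968143 - 9.9600 * 0.94270677 * 0.78934532 = 1.0477


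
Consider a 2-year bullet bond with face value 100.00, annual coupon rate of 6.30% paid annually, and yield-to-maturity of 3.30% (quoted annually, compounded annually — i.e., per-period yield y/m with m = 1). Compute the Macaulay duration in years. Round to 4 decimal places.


Answer: Macaulay duration = 1.9423 years

Derivation:
Coupon per period c = face * coupon_rate / m = 6.300000
Periods per year m = 1; per-period yield y/m = 0.033000
Number of cashflows N = 2
Cashflows (t years, CF_t, discount factor 1/(1+y/m)^(m*t), PV):
  t = 1.0000: CF_t = 6.300000, DF = 0.968054, PV = 6.098742
  t = 2.0000: CF_t = 106.300000, DF = 0.937129, PV = 99.616808
Price P = sum_t PV_t = 105.715549
Macaulay numerator sum_t t * PV_t:
  t * PV_t at t = 1.0000: 6.098742
  t * PV_t at t = 2.0000: 199.233616
Macaulay duration D = (sum_t t * PV_t) / P = 205.332357 / 105.715549 = 1.942310


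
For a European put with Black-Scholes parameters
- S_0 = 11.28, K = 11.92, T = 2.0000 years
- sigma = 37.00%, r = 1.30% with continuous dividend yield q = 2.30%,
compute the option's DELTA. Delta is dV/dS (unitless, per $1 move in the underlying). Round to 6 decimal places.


d1 = 0.1179407947; d2 = -0.4053182234
phi(d1) = 0.3961772572; exp(-qT) = 0.9550419622; exp(-rT) = 0.9743350896
N(-d1) = 0.4530572846
Delta = -exp(-qT) * N(-d1) = -0.9550419622 * 0.4530572846 = -0.432689

Answer: Delta = -0.432689


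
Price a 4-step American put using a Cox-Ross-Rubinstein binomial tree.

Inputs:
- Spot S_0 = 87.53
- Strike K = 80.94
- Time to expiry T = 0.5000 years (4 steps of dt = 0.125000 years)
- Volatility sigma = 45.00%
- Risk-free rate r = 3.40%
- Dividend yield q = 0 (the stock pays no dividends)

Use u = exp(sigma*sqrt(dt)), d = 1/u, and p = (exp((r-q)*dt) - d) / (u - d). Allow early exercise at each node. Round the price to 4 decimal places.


dt = T/N = 0.125000
u = exp(sigma*sqrt(dt)) = 1.172454; d = 1/u = 0.852912
p = (exp((r-q)*dt) - d) / (u - d) = 0.473638
Discount per step: exp(-r*dt) = 0.995759
Stock lattice S(k, i) with i counting down-moves:
  k=0: S(0,0) = 87.5300
  k=1: S(1,0) = 102.6249; S(1,1) = 74.6554
  k=2: S(2,0) = 120.3230; S(2,1) = 87.5300; S(2,2) = 63.6745
  k=3: S(3,0) = 141.0732; S(3,1) = 102.6249; S(3,2) = 74.6554; S(3,3) = 54.3087
  k=4: S(4,0) = 165.4018; S(4,1) = 120.3230; S(4,2) = 87.5300; S(4,3) = 63.6745; S(4,4) = 46.3205
Terminal payoffs V(N, i) = max(K - S_T, 0):
  V(4,0) = 0.000000; V(4,1) = 0.000000; V(4,2) = 0.000000; V(4,3) = 17.265540; V(4,4) = 34.619460
Backward induction: V(k, i) = exp(-r*dt) * [p * V(k+1, i) + (1-p) * V(k+1, i+1)]; then take max(V_cont, immediate exercise) for American.
  V(3,0) = exp(-r*dt) * [p*0.000000 + (1-p)*0.000000] = 0.000000; exercise = 0.000000; V(3,0) = max -> 0.000000
  V(3,1) = exp(-r*dt) * [p*0.000000 + (1-p)*0.000000] = 0.000000; exercise = 0.000000; V(3,1) = max -> 0.000000
  V(3,2) = exp(-r*dt) * [p*0.000000 + (1-p)*17.265540] = 9.049391; exercise = 6.284622; V(3,2) = max -> 9.049391
  V(3,3) = exp(-r*dt) * [p*17.265540 + (1-p)*34.619460] = 26.288031; exercise = 26.631296; V(3,3) = max -> 26.631296
  V(2,0) = exp(-r*dt) * [p*0.000000 + (1-p)*0.000000] = 0.000000; exercise = 0.000000; V(2,0) = max -> 0.000000
  V(2,1) = exp(-r*dt) * [p*0.000000 + (1-p)*9.049391] = 4.743059; exercise = 0.000000; V(2,1) = max -> 4.743059
  V(2,2) = exp(-r*dt) * [p*9.049391 + (1-p)*26.631296] = 18.226220; exercise = 17.265540; V(2,2) = max -> 18.226220
  V(1,0) = exp(-r*dt) * [p*0.000000 + (1-p)*4.743059] = 2.485980; exercise = 0.000000; V(1,0) = max -> 2.485980
  V(1,1) = exp(-r*dt) * [p*4.743059 + (1-p)*18.226220] = 11.789875; exercise = 6.284622; V(1,1) = max -> 11.789875
  V(0,0) = exp(-r*dt) * [p*2.485980 + (1-p)*11.789875] = 7.351890; exercise = 0.000000; V(0,0) = max -> 7.351890

Answer: Price = V(0,0) = 7.3519


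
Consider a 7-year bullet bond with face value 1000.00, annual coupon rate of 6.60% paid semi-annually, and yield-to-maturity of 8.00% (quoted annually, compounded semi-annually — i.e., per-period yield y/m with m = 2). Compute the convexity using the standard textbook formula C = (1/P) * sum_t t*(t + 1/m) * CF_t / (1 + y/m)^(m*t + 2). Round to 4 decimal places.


Answer: Convexity = 36.3597

Derivation:
Coupon per period c = face * coupon_rate / m = 33.000000
Periods per year m = 2; per-period yield y/m = 0.040000
Number of cashflows N = 14
Cashflows (t years, CF_t, discount factor 1/(1+y/m)^(m*t), PV):
  t = 0.5000: CF_t = 33.000000, DF = 0.961538, PV = 31.730769
  t = 1.0000: CF_t = 33.000000, DF = 0.924556, PV = 30.510355
  t = 1.5000: CF_t = 33.000000, DF = 0.888996, PV = 29.336880
  t = 2.0000: CF_t = 33.000000, DF = 0.854804, PV = 28.208538
  t = 2.5000: CF_t = 33.000000, DF = 0.821927, PV = 27.123595
  t = 3.0000: CF_t = 33.000000, DF = 0.790315, PV = 26.080379
  t = 3.5000: CF_t = 33.000000, DF = 0.759918, PV = 25.077288
  t = 4.0000: CF_t = 33.000000, DF = 0.730690, PV = 24.112777
  t = 4.5000: CF_t = 33.000000, DF = 0.702587, PV = 23.185362
  t = 5.0000: CF_t = 33.000000, DF = 0.675564, PV = 22.293618
  t = 5.5000: CF_t = 33.000000, DF = 0.649581, PV = 21.436171
  t = 6.0000: CF_t = 33.000000, DF = 0.624597, PV = 20.611703
  t = 6.5000: CF_t = 33.000000, DF = 0.600574, PV = 19.818945
  t = 7.0000: CF_t = 1033.000000, DF = 0.577475, PV = 596.531761
Price P = sum_t PV_t = 926.058139
Convexity numerator sum_t t*(t + 1/m) * CF_t / (1+y/m)^(m*t + 2):
  t = 0.5000: term = 14.668440
  t = 1.0000: term = 42.312807
  t = 1.5000: term = 81.370784
  t = 2.0000: term = 130.401897
  t = 2.5000: term = 188.079659
  t = 3.0000: term = 253.184156
  t = 3.5000: term = 324.595072
  t = 4.0000: term = 401.285116
  t = 4.5000: term = 482.313842
  t = 5.0000: term = 566.821822
  t = 5.5000: term = 654.025180
  t = 6.0000: term = 743.210432
  t = 6.5000: term = 833.729651
  t = 7.0000: term = 28955.175138
Convexity = (1/P) * sum = 33671.173995 / 926.058139 = 36.359676


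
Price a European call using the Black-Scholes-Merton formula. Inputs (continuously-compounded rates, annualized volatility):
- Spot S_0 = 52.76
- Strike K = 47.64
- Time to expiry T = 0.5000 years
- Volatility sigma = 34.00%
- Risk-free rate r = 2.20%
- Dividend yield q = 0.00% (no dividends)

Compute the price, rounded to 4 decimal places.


Answer: Price = 8.1147

Derivation:
d1 = (ln(S/K) + (r - q + 0.5*sigma^2) * T) / (sigma * sqrt(T)) = 0.59056137
d2 = d1 - sigma * sqrt(T) = 0.35014507
exp(-rT) = 0.98906028; exp(-qT) = 1.00000000
C = S_0 * exp(-qT) * N(d1) - K * exp(-rT) * N(d2)
N(d1) = 0.72259282; N(d2) = 0.63688508
C = 52.7600 * 1.00000000 * 0.72259282 - 47.6400 * 0.98906028 * 0.63688508 = 8.1147


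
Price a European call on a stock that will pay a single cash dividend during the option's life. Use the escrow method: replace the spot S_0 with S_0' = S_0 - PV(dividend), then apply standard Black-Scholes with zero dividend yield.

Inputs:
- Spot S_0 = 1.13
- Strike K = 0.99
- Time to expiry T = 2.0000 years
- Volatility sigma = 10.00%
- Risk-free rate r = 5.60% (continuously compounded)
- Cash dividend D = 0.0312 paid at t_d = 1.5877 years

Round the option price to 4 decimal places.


PV(D) = D * exp(-r * t_d) = 0.0312 * 0.91492682 = 0.02854572
S_0' = S_0 - PV(D) = 1.1300 - 0.02854572 = 1.10145428
d1 = (ln(S_0'/K) + (r + sigma^2/2)*T) / (sigma*sqrt(T)) = 1.61702394
d2 = d1 - sigma*sqrt(T) = 1.47560258
exp(-rT) = 0.89404426
N(d1) = 0.94706344; N(d2) = 0.92997469
C = S_0' * N(d1) - K * exp(-rT) * N(d2) = 1.10145428 * 0.94706344 - 0.9900 * 0.89404426 * 0.92997469 = 0.2200

Answer: Price = 0.2200


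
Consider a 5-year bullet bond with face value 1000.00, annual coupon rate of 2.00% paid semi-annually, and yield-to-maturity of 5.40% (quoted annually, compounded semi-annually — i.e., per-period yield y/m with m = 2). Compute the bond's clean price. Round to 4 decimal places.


Coupon per period c = face * coupon_rate / m = 10.000000
Periods per year m = 2; per-period yield y/m = 0.027000
Number of cashflows N = 10
Cashflows (t years, CF_t, discount factor 1/(1+y/m)^(m*t), PV):
  t = 0.5000: CF_t = 10.000000, DF = 0.973710, PV = 9.737098
  t = 1.0000: CF_t = 10.000000, DF = 0.948111, PV = 9.481108
  t = 1.5000: CF_t = 10.000000, DF = 0.923185, PV = 9.231849
  t = 2.0000: CF_t = 10.000000, DF = 0.898914, PV = 8.989142
  t = 2.5000: CF_t = 10.000000, DF = 0.875282, PV = 8.752816
  t = 3.0000: CF_t = 10.000000, DF = 0.852270, PV = 8.522703
  t = 3.5000: CF_t = 10.000000, DF = 0.829864, PV = 8.298639
  t = 4.0000: CF_t = 10.000000, DF = 0.808047, PV = 8.080467
  t = 4.5000: CF_t = 10.000000, DF = 0.786803, PV = 7.868030
  t = 5.0000: CF_t = 1010.000000, DF = 0.766118, PV = 773.778998
Price P = sum_t PV_t = 852.740849

Answer: Price = 852.7408


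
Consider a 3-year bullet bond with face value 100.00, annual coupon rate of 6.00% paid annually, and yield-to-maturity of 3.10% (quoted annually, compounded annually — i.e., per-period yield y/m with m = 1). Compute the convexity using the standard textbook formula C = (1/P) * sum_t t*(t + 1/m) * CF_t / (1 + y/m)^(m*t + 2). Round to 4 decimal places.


Answer: Convexity = 10.4887

Derivation:
Coupon per period c = face * coupon_rate / m = 6.000000
Periods per year m = 1; per-period yield y/m = 0.031000
Number of cashflows N = 3
Cashflows (t years, CF_t, discount factor 1/(1+y/m)^(m*t), PV):
  t = 1.0000: CF_t = 6.000000, DF = 0.969932, PV = 5.819593
  t = 2.0000: CF_t = 6.000000, DF = 0.940768, PV = 5.644610
  t = 3.0000: CF_t = 106.000000, DF = 0.912481, PV = 96.723025
Price P = sum_t PV_t = 108.187227
Convexity numerator sum_t t*(t + 1/m) * CF_t / (1+y/m)^(m*t + 2):
  t = 1.0000: term = 10.949776
  t = 2.0000: term = 31.861619
  t = 3.0000: term = 1091.927453
Convexity = (1/P) * sum = 1134.738848 / 108.187227 = 10.488658


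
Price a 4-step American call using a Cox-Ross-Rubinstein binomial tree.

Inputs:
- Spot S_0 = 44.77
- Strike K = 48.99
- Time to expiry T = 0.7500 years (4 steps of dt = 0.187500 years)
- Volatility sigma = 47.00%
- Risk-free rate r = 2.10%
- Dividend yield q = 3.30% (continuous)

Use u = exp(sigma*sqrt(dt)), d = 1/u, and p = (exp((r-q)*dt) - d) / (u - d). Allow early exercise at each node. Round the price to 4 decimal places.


Answer: Price = V(0,0) = 5.5132

Derivation:
dt = T/N = 0.187500
u = exp(sigma*sqrt(dt)) = 1.225705; d = 1/u = 0.815857
p = (exp((r-q)*dt) - d) / (u - d) = 0.443812
Discount per step: exp(-r*dt) = 0.996070
Stock lattice S(k, i) with i counting down-moves:
  k=0: S(0,0) = 44.7700
  k=1: S(1,0) = 54.8748; S(1,1) = 36.5259
  k=2: S(2,0) = 67.2603; S(2,1) = 44.7700; S(2,2) = 29.7999
  k=3: S(3,0) = 82.4413; S(3,1) = 54.8748; S(3,2) = 36.5259; S(3,3) = 24.3125
  k=4: S(4,0) = 101.0487; S(4,1) = 67.2603; S(4,2) = 44.7700; S(4,3) = 29.7999; S(4,4) = 19.8355
Terminal payoffs V(N, i) = max(S_T - K, 0):
  V(4,0) = 52.058657; V(4,1) = 18.270303; V(4,2) = 0.000000; V(4,3) = 0.000000; V(4,4) = 0.000000
Backward induction: V(k, i) = exp(-r*dt) * [p * V(k+1, i) + (1-p) * V(k+1, i+1)]; then take max(V_cont, immediate exercise) for American.
  V(3,0) = exp(-r*dt) * [p*52.058657 + (1-p)*18.270303] = 33.135260; exercise = 33.451272; V(3,0) = max -> 33.451272
  V(3,1) = exp(-r*dt) * [p*18.270303 + (1-p)*0.000000] = 8.076719; exercise = 5.884801; V(3,1) = max -> 8.076719
  V(3,2) = exp(-r*dt) * [p*0.000000 + (1-p)*0.000000] = 0.000000; exercise = 0.000000; V(3,2) = max -> 0.000000
  V(3,3) = exp(-r*dt) * [p*0.000000 + (1-p)*0.000000] = 0.000000; exercise = 0.000000; V(3,3) = max -> 0.000000
  V(2,0) = exp(-r*dt) * [p*33.451272 + (1-p)*8.076719] = 19.262261; exercise = 18.270303; V(2,0) = max -> 19.262261
  V(2,1) = exp(-r*dt) * [p*8.076719 + (1-p)*0.000000] = 3.570460; exercise = 0.000000; V(2,1) = max -> 3.570460
  V(2,2) = exp(-r*dt) * [p*0.000000 + (1-p)*0.000000] = 0.000000; exercise = 0.000000; V(2,2) = max -> 0.000000
  V(1,0) = exp(-r*dt) * [p*19.262261 + (1-p)*3.570460] = 10.493274; exercise = 5.884801; V(1,0) = max -> 10.493274
  V(1,1) = exp(-r*dt) * [p*3.570460 + (1-p)*0.000000] = 1.578387; exercise = 0.000000; V(1,1) = max -> 1.578387
  V(0,0) = exp(-r*dt) * [p*10.493274 + (1-p)*1.578387] = 5.513172; exercise = 0.000000; V(0,0) = max -> 5.513172


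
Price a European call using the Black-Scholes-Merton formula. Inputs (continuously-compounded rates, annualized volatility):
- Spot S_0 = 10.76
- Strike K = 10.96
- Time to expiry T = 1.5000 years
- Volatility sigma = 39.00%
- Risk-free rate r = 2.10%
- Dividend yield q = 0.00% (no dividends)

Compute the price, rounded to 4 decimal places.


d1 = (ln(S/K) + (r - q + 0.5*sigma^2) * T) / (sigma * sqrt(T)) = 0.26621614
d2 = d1 - sigma * sqrt(T) = -0.21143436
exp(-rT) = 0.96899096; exp(-qT) = 1.00000000
C = S_0 * exp(-qT) * N(d1) - K * exp(-rT) * N(d2)
N(d1) = 0.60496362; N(d2) = 0.41627417
C = 10.7600 * 1.00000000 * 0.60496362 - 10.9600 * 0.96899096 * 0.41627417 = 2.0885

Answer: Price = 2.0885


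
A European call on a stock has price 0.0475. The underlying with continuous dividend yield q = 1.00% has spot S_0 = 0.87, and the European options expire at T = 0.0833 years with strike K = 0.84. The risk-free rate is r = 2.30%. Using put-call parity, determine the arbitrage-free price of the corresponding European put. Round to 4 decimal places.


Answer: Put price = 0.0166

Derivation:
Put-call parity: C - P = S_0 * exp(-qT) - K * exp(-rT).
S_0 * exp(-qT) = 0.8700 * 0.99916735 = 0.86927559
K * exp(-rT) = 0.8400 * 0.99808593 = 0.83839218
P = C - S*exp(-qT) + K*exp(-rT)
P = 0.0475 - 0.86927559 + 0.83839218 = 0.0166


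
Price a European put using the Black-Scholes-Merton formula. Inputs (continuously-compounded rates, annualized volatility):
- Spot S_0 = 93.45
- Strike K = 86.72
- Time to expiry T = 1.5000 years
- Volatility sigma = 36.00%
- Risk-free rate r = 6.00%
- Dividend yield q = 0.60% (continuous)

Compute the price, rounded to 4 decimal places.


d1 = (ln(S/K) + (r - q + 0.5*sigma^2) * T) / (sigma * sqrt(T)) = 0.57368410
d2 = d1 - sigma * sqrt(T) = 0.13277594
exp(-rT) = 0.91393119; exp(-qT) = 0.99104038
P = K * exp(-rT) * N(-d2) - S_0 * exp(-qT) * N(-d1)
N(-d1) = 0.28309080; N(-d2) = 0.44718529
P = 86.7200 * 0.91393119 * 0.44718529 - 93.4500 * 0.99104038 * 0.28309080 = 9.2244

Answer: Price = 9.2244


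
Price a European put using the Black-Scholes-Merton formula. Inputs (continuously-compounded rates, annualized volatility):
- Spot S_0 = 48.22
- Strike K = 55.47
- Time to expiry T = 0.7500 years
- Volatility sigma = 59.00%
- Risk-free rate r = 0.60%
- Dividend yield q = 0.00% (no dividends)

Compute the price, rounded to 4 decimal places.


Answer: Price = 14.2861

Derivation:
d1 = (ln(S/K) + (r - q + 0.5*sigma^2) * T) / (sigma * sqrt(T)) = -0.00984619
d2 = d1 - sigma * sqrt(T) = -0.52080118
exp(-rT) = 0.99551011; exp(-qT) = 1.00000000
P = K * exp(-rT) * N(-d2) - S_0 * exp(-qT) * N(-d1)
N(-d1) = 0.50392800; N(-d2) = 0.69874736
P = 55.4700 * 0.99551011 * 0.69874736 - 48.2200 * 1.00000000 * 0.50392800 = 14.2861


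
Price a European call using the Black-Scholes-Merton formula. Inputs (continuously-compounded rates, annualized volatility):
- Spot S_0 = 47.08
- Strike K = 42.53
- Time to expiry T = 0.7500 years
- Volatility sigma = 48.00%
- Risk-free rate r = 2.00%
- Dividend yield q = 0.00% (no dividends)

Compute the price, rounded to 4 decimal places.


d1 = (ln(S/K) + (r - q + 0.5*sigma^2) * T) / (sigma * sqrt(T)) = 0.48843490
d2 = d1 - sigma * sqrt(T) = 0.07274270
exp(-rT) = 0.98511194; exp(-qT) = 1.00000000
C = S_0 * exp(-qT) * N(d1) - K * exp(-rT) * N(d2)
N(d1) = 0.68737908; N(d2) = 0.52899457
C = 47.0800 * 1.00000000 * 0.68737908 - 42.5300 * 0.98511194 * 0.52899457 = 10.1986

Answer: Price = 10.1986


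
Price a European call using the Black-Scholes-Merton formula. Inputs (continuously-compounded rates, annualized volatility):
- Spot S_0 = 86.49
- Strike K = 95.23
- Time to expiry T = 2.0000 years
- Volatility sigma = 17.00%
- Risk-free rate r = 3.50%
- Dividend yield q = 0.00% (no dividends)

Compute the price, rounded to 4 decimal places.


Answer: Price = 7.2845

Derivation:
d1 = (ln(S/K) + (r - q + 0.5*sigma^2) * T) / (sigma * sqrt(T)) = 0.01095509
d2 = d1 - sigma * sqrt(T) = -0.22946122
exp(-rT) = 0.93239382; exp(-qT) = 1.00000000
C = S_0 * exp(-qT) * N(d1) - K * exp(-rT) * N(d2)
N(d1) = 0.50437036; N(d2) = 0.40925523
C = 86.4900 * 1.00000000 * 0.50437036 - 95.2300 * 0.93239382 * 0.40925523 = 7.2845


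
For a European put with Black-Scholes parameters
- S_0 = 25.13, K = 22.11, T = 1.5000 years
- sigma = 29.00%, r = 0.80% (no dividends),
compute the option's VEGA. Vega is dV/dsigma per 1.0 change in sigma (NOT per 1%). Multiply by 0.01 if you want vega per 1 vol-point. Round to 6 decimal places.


d1 = 0.5718498700; d2 = 0.2166738573
phi(d1) = 0.3387663406; exp(-qT) = 1.0000000000; exp(-rT) = 0.9880717129
Vega = S * exp(-qT) * phi(d1) * sqrt(T) = 25.1300 * 1.0000000000 * 0.3387663406 * 1.2247448714 = 10.426496

Answer: Vega = 10.426496
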